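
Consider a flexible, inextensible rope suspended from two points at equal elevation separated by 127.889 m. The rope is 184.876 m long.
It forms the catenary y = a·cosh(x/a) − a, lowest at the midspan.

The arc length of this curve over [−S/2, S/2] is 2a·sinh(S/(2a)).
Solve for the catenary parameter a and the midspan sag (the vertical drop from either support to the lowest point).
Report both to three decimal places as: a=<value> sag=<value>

seed: a₀ = √(S³/(24(L−S))) = √(127.889³/(24·56.987)) = 39.107159
iter 1: u=1.635110  f(a)=+8.121e+00  f'(a)=-3.772e+00  a ← 39.107159 − (+8.121e+00/-3.772e+00) = 41.260344
iter 2: u=1.549781  f(a)=+7.190e-01  f'(a)=-3.131e+00  a ← 41.260344 − (+7.190e-01/-3.131e+00) = 41.489977
iter 3: u=1.541204  f(a)=+6.844e-03  f'(a)=-3.072e+00  a ← 41.489977 − (+6.844e-03/-3.072e+00) = 41.492205
iter 4: u=1.541121  f(a)=+6.332e-07  f'(a)=-3.071e+00  a ← 41.492205 − (+6.332e-07/-3.071e+00) = 41.492205
iter 5: u=1.541121  f(a)=+0.000e+00  f'(a)=-3.071e+00  a ← 41.492205 − (+0.000e+00/-3.071e+00) = 41.492205
converged: |Δa| < 1e-12 after 5 iterations
sag = a·(cosh(S/(2a)) − 1) = 41.492205·(cosh(1.541121) − 1) = 59.830976
T_max/T_min = cosh(S/(2a)) = 2.441981

a=41.492 sag=59.831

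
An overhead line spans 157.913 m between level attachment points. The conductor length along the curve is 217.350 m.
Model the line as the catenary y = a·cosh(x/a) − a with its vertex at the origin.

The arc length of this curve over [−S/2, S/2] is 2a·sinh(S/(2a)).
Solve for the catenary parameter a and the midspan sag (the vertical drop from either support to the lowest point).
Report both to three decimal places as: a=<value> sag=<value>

a=55.282 sag=66.646

seed: a₀ = √(S³/(24(L−S))) = √(157.913³/(24·59.437)) = 52.540326
iter 1: u=1.502779  f(a)=+7.084e+00  f'(a)=-2.816e+00  a ← 52.540326 − (+7.084e+00/-2.816e+00) = 55.055497
iter 2: u=1.434126  f(a)=+5.404e-01  f'(a)=-2.402e+00  a ← 55.055497 − (+5.404e-01/-2.402e+00) = 55.280522
iter 3: u=1.428288  f(a)=+3.720e-03  f'(a)=-2.369e+00  a ← 55.280522 − (+3.720e-03/-2.369e+00) = 55.282093
iter 4: u=1.428247  f(a)=+1.789e-07  f'(a)=-2.369e+00  a ← 55.282093 − (+1.789e-07/-2.369e+00) = 55.282093
iter 5: u=1.428247  f(a)=-2.842e-14  f'(a)=-2.369e+00  a ← 55.282093 − (-2.842e-14/-2.369e+00) = 55.282093
converged: |Δa| < 1e-12 after 5 iterations
sag = a·(cosh(S/(2a)) − 1) = 55.282093·(cosh(1.428247) − 1) = 66.645613
T_max/T_min = cosh(S/(2a)) = 2.205555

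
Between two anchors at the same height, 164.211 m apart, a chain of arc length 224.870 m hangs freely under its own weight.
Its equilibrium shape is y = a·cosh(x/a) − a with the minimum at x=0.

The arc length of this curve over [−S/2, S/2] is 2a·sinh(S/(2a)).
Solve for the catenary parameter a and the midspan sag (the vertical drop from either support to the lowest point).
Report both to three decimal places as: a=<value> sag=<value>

a=57.979 sag=68.525

seed: a₀ = √(S³/(24(L−S))) = √(164.211³/(24·60.659)) = 55.150585
iter 1: u=1.488751  f(a)=+7.088e+00  f'(a)=-2.728e+00  a ← 55.150585 − (+7.088e+00/-2.728e+00) = 57.749294
iter 2: u=1.421758  f(a)=+5.318e-01  f'(a)=-2.332e+00  a ← 57.749294 − (+5.318e-01/-2.332e+00) = 57.977304
iter 3: u=1.416166  f(a)=+3.530e-03  f'(a)=-2.301e+00  a ← 57.977304 − (+3.530e-03/-2.301e+00) = 57.978837
iter 4: u=1.416129  f(a)=+1.578e-07  f'(a)=-2.301e+00  a ← 57.978837 − (+1.578e-07/-2.301e+00) = 57.978837
iter 5: u=1.416129  f(a)=-2.842e-14  f'(a)=-2.301e+00  a ← 57.978837 − (-2.842e-14/-2.301e+00) = 57.978837
converged: |Δa| < 1e-12 after 5 iterations
sag = a·(cosh(S/(2a)) − 1) = 57.978837·(cosh(1.416129) − 1) = 68.524818
T_max/T_min = cosh(S/(2a)) = 2.181894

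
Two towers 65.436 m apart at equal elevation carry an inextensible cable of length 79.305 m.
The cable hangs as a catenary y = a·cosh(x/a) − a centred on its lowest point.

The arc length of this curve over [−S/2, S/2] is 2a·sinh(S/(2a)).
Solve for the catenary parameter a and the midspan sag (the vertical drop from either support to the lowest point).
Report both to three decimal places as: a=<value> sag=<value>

a=29.894 sag=19.765

seed: a₀ = √(S³/(24(L−S))) = √(65.436³/(24·13.869)) = 29.013286
iter 1: u=1.127690  f(a)=+9.090e-01  f'(a)=-1.083e+00  a ← 29.013286 − (+9.090e-01/-1.083e+00) = 29.852432
iter 2: u=1.095991  f(a)=+4.093e-02  f'(a)=-9.877e-01  a ← 29.852432 − (+4.093e-02/-9.877e-01) = 29.893871
iter 3: u=1.094472  f(a)=+9.164e-05  f'(a)=-9.833e-01  a ← 29.893871 − (+9.164e-05/-9.833e-01) = 29.893964
iter 4: u=1.094468  f(a)=+4.616e-10  f'(a)=-9.833e-01  a ← 29.893964 − (+4.616e-10/-9.833e-01) = 29.893964
iter 5: u=1.094468  f(a)=+0.000e+00  f'(a)=-9.833e-01  a ← 29.893964 − (+0.000e+00/-9.833e-01) = 29.893964
converged: |Δa| < 1e-12 after 5 iterations
sag = a·(cosh(S/(2a)) − 1) = 29.893964·(cosh(1.094468) − 1) = 19.764568
T_max/T_min = cosh(S/(2a)) = 1.661156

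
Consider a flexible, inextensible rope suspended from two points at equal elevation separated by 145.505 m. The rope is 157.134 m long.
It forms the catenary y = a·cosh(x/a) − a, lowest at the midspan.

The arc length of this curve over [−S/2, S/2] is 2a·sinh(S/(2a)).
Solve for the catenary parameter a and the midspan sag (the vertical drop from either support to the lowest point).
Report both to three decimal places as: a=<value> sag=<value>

seed: a₀ = √(S³/(24(L−S))) = √(145.505³/(24·11.629)) = 105.060647
iter 1: u=0.692481  f(a)=+2.820e-01  f'(a)=-2.322e-01  a ← 105.060647 − (+2.820e-01/-2.322e-01) = 106.275360
iter 2: u=0.684566  f(a)=+4.966e-03  f'(a)=-2.241e-01  a ← 106.275360 − (+4.966e-03/-2.241e-01) = 106.297523
iter 3: u=0.684423  f(a)=+1.601e-06  f'(a)=-2.239e-01  a ← 106.297523 − (+1.601e-06/-2.239e-01) = 106.297530
iter 4: u=0.684423  f(a)=+1.990e-13  f'(a)=-2.239e-01  a ← 106.297530 − (+1.990e-13/-2.239e-01) = 106.297530
converged: |Δa| < 1e-12 after 4 iterations
sag = a·(cosh(S/(2a)) − 1) = 106.297530·(cosh(0.684423) − 1) = 25.883930
T_max/T_min = cosh(S/(2a)) = 1.243505

a=106.298 sag=25.884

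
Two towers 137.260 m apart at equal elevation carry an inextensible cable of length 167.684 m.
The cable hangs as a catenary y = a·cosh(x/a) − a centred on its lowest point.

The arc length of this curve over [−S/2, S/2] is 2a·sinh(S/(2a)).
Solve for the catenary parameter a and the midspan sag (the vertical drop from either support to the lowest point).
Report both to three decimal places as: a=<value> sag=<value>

seed: a₀ = √(S³/(24(L−S))) = √(137.260³/(24·30.424)) = 59.511681
iter 1: u=1.153219  f(a)=+2.088e+00  f'(a)=-1.165e+00  a ← 59.511681 − (+2.088e+00/-1.165e+00) = 61.304151
iter 2: u=1.119500  f(a)=+9.806e-02  f'(a)=-1.058e+00  a ← 61.304151 − (+9.806e-02/-1.058e+00) = 61.396843
iter 3: u=1.117810  f(a)=+2.398e-04  f'(a)=-1.053e+00  a ← 61.396843 − (+2.398e-04/-1.053e+00) = 61.397071
iter 4: u=1.117806  f(a)=+1.442e-09  f'(a)=-1.053e+00  a ← 61.397071 − (+1.442e-09/-1.053e+00) = 61.397071
iter 5: u=1.117806  f(a)=-2.842e-14  f'(a)=-1.053e+00  a ← 61.397071 − (-2.842e-14/-1.053e+00) = 61.397071
converged: |Δa| < 1e-12 after 5 iterations
sag = a·(cosh(S/(2a)) − 1) = 61.397071·(cosh(1.117806) − 1) = 42.521557
T_max/T_min = cosh(S/(2a)) = 1.692567

a=61.397 sag=42.522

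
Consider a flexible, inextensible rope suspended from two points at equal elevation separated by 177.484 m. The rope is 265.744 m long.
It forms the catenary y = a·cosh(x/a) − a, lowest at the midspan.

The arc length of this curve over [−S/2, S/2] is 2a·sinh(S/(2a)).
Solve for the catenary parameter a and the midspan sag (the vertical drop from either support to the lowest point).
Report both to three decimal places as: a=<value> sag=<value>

a=54.839 sag=88.905

seed: a₀ = √(S³/(24(L−S))) = √(177.484³/(24·88.260)) = 51.374928
iter 1: u=1.727341  f(a)=+1.414e+01  f'(a)=-4.577e+00  a ← 51.374928 − (+1.414e+01/-4.577e+00) = 54.465078
iter 2: u=1.629338  f(a)=+1.376e+00  f'(a)=-3.725e+00  a ← 54.465078 − (+1.376e+00/-3.725e+00) = 54.834557
iter 3: u=1.618359  f(a)=+1.614e-02  f'(a)=-3.639e+00  a ← 54.834557 − (+1.614e-02/-3.639e+00) = 54.838994
iter 4: u=1.618228  f(a)=+2.278e-06  f'(a)=-3.637e+00  a ← 54.838994 − (+2.278e-06/-3.637e+00) = 54.838994
iter 5: u=1.618228  f(a)=+0.000e+00  f'(a)=-3.637e+00  a ← 54.838994 − (+0.000e+00/-3.637e+00) = 54.838994
converged: |Δa| < 1e-12 after 5 iterations
sag = a·(cosh(S/(2a)) − 1) = 54.838994·(cosh(1.618228) − 1) = 88.904818
T_max/T_min = cosh(S/(2a)) = 2.621197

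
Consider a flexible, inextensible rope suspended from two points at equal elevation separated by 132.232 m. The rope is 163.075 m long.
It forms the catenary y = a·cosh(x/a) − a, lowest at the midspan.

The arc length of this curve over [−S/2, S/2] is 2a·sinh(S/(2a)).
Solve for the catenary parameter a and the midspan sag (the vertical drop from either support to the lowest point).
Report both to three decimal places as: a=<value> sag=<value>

seed: a₀ = √(S³/(24(L−S))) = √(132.232³/(24·30.843)) = 55.888303
iter 1: u=1.183002  f(a)=+2.232e+00  f'(a)=-1.266e+00  a ← 55.888303 − (+2.232e+00/-1.266e+00) = 57.650811
iter 2: u=1.146836  f(a)=+1.099e-01  f'(a)=-1.144e+00  a ← 57.650811 − (+1.099e-01/-1.144e+00) = 57.746873
iter 3: u=1.144928  f(a)=+2.972e-04  f'(a)=-1.138e+00  a ← 57.746873 − (+2.972e-04/-1.138e+00) = 57.747134
iter 4: u=1.144923  f(a)=+2.186e-09  f'(a)=-1.138e+00  a ← 57.747134 − (+2.186e-09/-1.138e+00) = 57.747134
iter 5: u=1.144923  f(a)=-2.842e-14  f'(a)=-1.138e+00  a ← 57.747134 − (-2.842e-14/-1.138e+00) = 57.747134
converged: |Δa| < 1e-12 after 5 iterations
sag = a·(cosh(S/(2a)) − 1) = 57.747134·(cosh(1.144923) − 1) = 42.168307
T_max/T_min = cosh(S/(2a)) = 1.730223

a=57.747 sag=42.168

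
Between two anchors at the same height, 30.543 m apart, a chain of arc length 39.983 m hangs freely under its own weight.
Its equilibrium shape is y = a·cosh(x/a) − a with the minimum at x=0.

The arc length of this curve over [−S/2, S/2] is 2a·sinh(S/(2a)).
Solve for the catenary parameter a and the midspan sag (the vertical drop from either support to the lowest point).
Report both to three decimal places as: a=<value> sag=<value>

seed: a₀ = √(S³/(24(L−S))) = √(30.543³/(24·9.440)) = 11.214397
iter 1: u=1.361776  f(a)=+9.150e-01  f'(a)=-2.017e+00  a ← 11.214397 − (+9.150e-01/-2.017e+00) = 11.667982
iter 2: u=1.308838  f(a)=+5.844e-02  f'(a)=-1.767e+00  a ← 11.667982 − (+5.844e-02/-1.767e+00) = 11.701055
iter 3: u=1.305139  f(a)=+2.744e-04  f'(a)=-1.750e+00  a ← 11.701055 − (+2.744e-04/-1.750e+00) = 11.701212
iter 4: u=1.305121  f(a)=+6.111e-09  f'(a)=-1.750e+00  a ← 11.701212 − (+6.111e-09/-1.750e+00) = 11.701212
iter 5: u=1.305121  f(a)=-7.105e-15  f'(a)=-1.750e+00  a ← 11.701212 − (-7.105e-15/-1.750e+00) = 11.701212
converged: |Δa| < 1e-12 after 5 iterations
sag = a·(cosh(S/(2a)) − 1) = 11.701212·(cosh(1.305121) − 1) = 11.462951
T_max/T_min = cosh(S/(2a)) = 1.979638

a=11.701 sag=11.463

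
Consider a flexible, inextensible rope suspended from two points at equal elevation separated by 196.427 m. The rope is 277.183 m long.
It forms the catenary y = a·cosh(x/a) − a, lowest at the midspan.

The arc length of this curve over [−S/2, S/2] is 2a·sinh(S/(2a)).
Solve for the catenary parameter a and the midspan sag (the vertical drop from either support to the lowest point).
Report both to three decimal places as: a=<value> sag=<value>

seed: a₀ = √(S³/(24(L−S))) = √(196.427³/(24·80.756)) = 62.532927
iter 1: u=1.570589  f(a)=+1.057e+01  f'(a)=-3.279e+00  a ← 62.532927 − (+1.057e+01/-3.279e+00) = 65.755444
iter 2: u=1.493618  f(a)=+8.717e-01  f'(a)=-2.758e+00  a ← 65.755444 − (+8.717e-01/-2.758e+00) = 66.071480
iter 3: u=1.486473  f(a)=+7.112e-03  f'(a)=-2.713e+00  a ← 66.071480 − (+7.112e-03/-2.713e+00) = 66.074101
iter 4: u=1.486414  f(a)=+4.819e-07  f'(a)=-2.713e+00  a ← 66.074101 − (+4.819e-07/-2.713e+00) = 66.074101
iter 5: u=1.486414  f(a)=+0.000e+00  f'(a)=-2.713e+00  a ← 66.074101 − (+0.000e+00/-2.713e+00) = 66.074101
converged: |Δa| < 1e-12 after 5 iterations
sag = a·(cosh(S/(2a)) − 1) = 66.074101·(cosh(1.486414) − 1) = 87.462183
T_max/T_min = cosh(S/(2a)) = 2.323698

a=66.074 sag=87.462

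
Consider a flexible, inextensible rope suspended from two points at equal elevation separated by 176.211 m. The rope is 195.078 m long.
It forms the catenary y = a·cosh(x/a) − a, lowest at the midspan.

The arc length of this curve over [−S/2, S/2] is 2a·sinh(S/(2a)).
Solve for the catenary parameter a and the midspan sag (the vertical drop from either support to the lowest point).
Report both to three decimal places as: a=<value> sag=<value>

seed: a₀ = √(S³/(24(L−S))) = √(176.211³/(24·18.867)) = 109.923989
iter 1: u=0.801513  f(a)=+6.154e-01  f'(a)=-3.658e-01  a ← 109.923989 − (+6.154e-01/-3.658e-01) = 111.606105
iter 2: u=0.789433  f(a)=+1.441e-02  f'(a)=-3.489e-01  a ← 111.606105 − (+1.441e-02/-3.489e-01) = 111.647408
iter 3: u=0.789141  f(a)=+8.322e-06  f'(a)=-3.485e-01  a ← 111.647408 − (+8.322e-06/-3.485e-01) = 111.647432
iter 4: u=0.789140  f(a)=+2.785e-12  f'(a)=-3.485e-01  a ← 111.647432 − (+2.785e-12/-3.485e-01) = 111.647432
converged: |Δa| < 1e-12 after 4 iterations
sag = a·(cosh(S/(2a)) − 1) = 111.647432·(cosh(0.789140) − 1) = 36.605749
T_max/T_min = cosh(S/(2a)) = 1.327869

a=111.647 sag=36.606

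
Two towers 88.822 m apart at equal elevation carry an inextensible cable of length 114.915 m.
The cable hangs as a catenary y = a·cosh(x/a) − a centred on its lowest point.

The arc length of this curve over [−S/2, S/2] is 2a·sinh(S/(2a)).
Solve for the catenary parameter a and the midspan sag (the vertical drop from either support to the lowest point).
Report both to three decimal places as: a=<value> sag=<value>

a=34.836 sag=32.357

seed: a₀ = √(S³/(24(L−S))) = √(88.822³/(24·26.093)) = 33.451315
iter 1: u=1.327631  f(a)=+2.398e+00  f'(a)=-1.853e+00  a ← 33.451315 − (+2.398e+00/-1.853e+00) = 34.745751
iter 2: u=1.278171  f(a)=+1.462e-01  f'(a)=-1.633e+00  a ← 34.745751 − (+1.462e-01/-1.633e+00) = 34.835296
iter 3: u=1.274885  f(a)=+6.218e-04  f'(a)=-1.619e+00  a ← 34.835296 − (+6.218e-04/-1.619e+00) = 34.835680
iter 4: u=1.274871  f(a)=+1.135e-08  f'(a)=-1.619e+00  a ← 34.835680 − (+1.135e-08/-1.619e+00) = 34.835680
iter 5: u=1.274871  f(a)=+1.421e-14  f'(a)=-1.619e+00  a ← 34.835680 − (+1.421e-14/-1.619e+00) = 34.835680
converged: |Δa| < 1e-12 after 5 iterations
sag = a·(cosh(S/(2a)) − 1) = 34.835680·(cosh(1.274871) − 1) = 32.357243
T_max/T_min = cosh(S/(2a)) = 1.928854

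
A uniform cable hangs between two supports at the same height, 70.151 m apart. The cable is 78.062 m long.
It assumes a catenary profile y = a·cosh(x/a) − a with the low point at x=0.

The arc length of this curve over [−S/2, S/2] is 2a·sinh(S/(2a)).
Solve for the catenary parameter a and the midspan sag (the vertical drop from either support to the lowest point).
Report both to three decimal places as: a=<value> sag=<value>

seed: a₀ = √(S³/(24(L−S))) = √(70.151³/(24·7.911)) = 42.641207
iter 1: u=0.822573  f(a)=+2.720e-01  f'(a)=-3.968e-01  a ← 42.641207 − (+2.720e-01/-3.968e-01) = 43.326722
iter 2: u=0.809558  f(a)=+6.698e-03  f'(a)=-3.774e-01  a ← 43.326722 − (+6.698e-03/-3.774e-01) = 43.344467
iter 3: u=0.809227  f(a)=+4.289e-06  f'(a)=-3.770e-01  a ← 43.344467 − (+4.289e-06/-3.770e-01) = 43.344478
iter 4: u=0.809226  f(a)=+1.748e-12  f'(a)=-3.770e-01  a ← 43.344478 − (+1.748e-12/-3.770e-01) = 43.344478
converged: |Δa| < 1e-12 after 4 iterations
sag = a·(cosh(S/(2a)) − 1) = 43.344478·(cosh(0.809226) − 1) = 14.983583
T_max/T_min = cosh(S/(2a)) = 1.345686

a=43.344 sag=14.984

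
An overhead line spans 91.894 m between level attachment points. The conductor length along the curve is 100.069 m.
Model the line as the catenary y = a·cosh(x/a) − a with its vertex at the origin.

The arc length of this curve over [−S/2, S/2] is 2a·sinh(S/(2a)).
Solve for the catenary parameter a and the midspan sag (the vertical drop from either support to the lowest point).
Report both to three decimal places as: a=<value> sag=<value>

a=63.712 sag=17.298

seed: a₀ = √(S³/(24(L−S))) = √(91.894³/(24·8.175)) = 62.889948
iter 1: u=0.730594  f(a)=+2.210e-01  f'(a)=-2.741e-01  a ← 62.889948 − (+2.210e-01/-2.741e-01) = 63.696052
iter 2: u=0.721348  f(a)=+4.320e-03  f'(a)=-2.635e-01  a ← 63.696052 − (+4.320e-03/-2.635e-01) = 63.712448
iter 3: u=0.721162  f(a)=+1.725e-06  f'(a)=-2.633e-01  a ← 63.712448 − (+1.725e-06/-2.633e-01) = 63.712454
iter 4: u=0.721162  f(a)=+2.700e-13  f'(a)=-2.633e-01  a ← 63.712454 − (+2.700e-13/-2.633e-01) = 63.712454
converged: |Δa| < 1e-12 after 4 iterations
sag = a·(cosh(S/(2a)) − 1) = 63.712454·(cosh(0.721162) − 1) = 17.298212
T_max/T_min = cosh(S/(2a)) = 1.271504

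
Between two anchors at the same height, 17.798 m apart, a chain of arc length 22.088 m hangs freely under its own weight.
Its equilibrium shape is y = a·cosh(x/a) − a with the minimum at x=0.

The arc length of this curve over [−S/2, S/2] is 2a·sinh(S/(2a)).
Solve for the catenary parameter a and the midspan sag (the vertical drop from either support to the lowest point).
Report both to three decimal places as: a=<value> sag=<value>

seed: a₀ = √(S³/(24(L−S))) = √(17.798³/(24·4.290)) = 7.399844
iter 1: u=1.202593  f(a)=+3.211e-01  f'(a)=-1.336e+00  a ← 7.399844 − (+3.211e-01/-1.336e+00) = 7.640187
iter 2: u=1.164762  f(a)=+1.631e-02  f'(a)=-1.203e+00  a ← 7.640187 − (+1.631e-02/-1.203e+00) = 7.653738
iter 3: u=1.162700  f(a)=+4.705e-05  f'(a)=-1.197e+00  a ← 7.653738 − (+4.705e-05/-1.197e+00) = 7.653777
iter 4: u=1.162694  f(a)=+3.940e-10  f'(a)=-1.197e+00  a ← 7.653777 − (+3.940e-10/-1.197e+00) = 7.653777
iter 5: u=1.162694  f(a)=+0.000e+00  f'(a)=-1.197e+00  a ← 7.653777 − (+0.000e+00/-1.197e+00) = 7.653777
converged: |Δa| < 1e-12 after 5 iterations
sag = a·(cosh(S/(2a)) − 1) = 7.653777·(cosh(1.162694) − 1) = 5.783121
T_max/T_min = cosh(S/(2a)) = 1.755590

a=7.654 sag=5.783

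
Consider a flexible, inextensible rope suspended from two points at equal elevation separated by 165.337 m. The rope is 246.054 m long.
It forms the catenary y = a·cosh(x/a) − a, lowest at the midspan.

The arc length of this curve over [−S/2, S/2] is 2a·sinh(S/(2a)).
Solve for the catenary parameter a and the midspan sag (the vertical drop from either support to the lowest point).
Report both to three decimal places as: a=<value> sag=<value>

a=51.505 sag=81.868

seed: a₀ = √(S³/(24(L−S))) = √(165.337³/(24·80.717)) = 48.302205
iter 1: u=1.711485  f(a)=+1.268e+01  f'(a)=-4.429e+00  a ← 48.302205 − (+1.268e+01/-4.429e+00) = 51.165105
iter 2: u=1.615720  f(a)=+1.215e+00  f'(a)=-3.618e+00  a ← 51.165105 − (+1.215e+00/-3.618e+00) = 51.500897
iter 3: u=1.605186  f(a)=+1.376e-02  f'(a)=-3.536e+00  a ← 51.500897 − (+1.376e-02/-3.536e+00) = 51.504787
iter 4: u=1.605064  f(a)=+1.809e-06  f'(a)=-3.535e+00  a ← 51.504787 − (+1.809e-06/-3.535e+00) = 51.504788
iter 5: u=1.605064  f(a)=+2.842e-14  f'(a)=-3.535e+00  a ← 51.504788 − (+2.842e-14/-3.535e+00) = 51.504788
converged: |Δa| < 1e-12 after 5 iterations
sag = a·(cosh(S/(2a)) − 1) = 51.504788·(cosh(1.605064) − 1) = 81.868320
T_max/T_min = cosh(S/(2a)) = 2.589528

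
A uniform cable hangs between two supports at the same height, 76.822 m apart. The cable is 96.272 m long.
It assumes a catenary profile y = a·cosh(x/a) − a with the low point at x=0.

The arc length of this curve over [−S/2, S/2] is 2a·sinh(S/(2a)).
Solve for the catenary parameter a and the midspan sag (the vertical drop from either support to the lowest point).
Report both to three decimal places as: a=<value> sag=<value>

seed: a₀ = √(S³/(24(L−S))) = √(76.822³/(24·19.450)) = 31.164703
iter 1: u=1.232516  f(a)=+1.532e+00  f'(a)=-1.448e+00  a ← 31.164703 − (+1.532e+00/-1.448e+00) = 32.222348
iter 2: u=1.192061  f(a)=+8.144e-02  f'(a)=-1.298e+00  a ← 32.222348 − (+8.144e-02/-1.298e+00) = 32.285084
iter 3: u=1.189744  f(a)=+2.588e-04  f'(a)=-1.290e+00  a ← 32.285084 − (+2.588e-04/-1.290e+00) = 32.285285
iter 4: u=1.189737  f(a)=+2.631e-09  f'(a)=-1.290e+00  a ← 32.285285 − (+2.631e-09/-1.290e+00) = 32.285285
iter 5: u=1.189737  f(a)=+0.000e+00  f'(a)=-1.290e+00  a ← 32.285285 − (+0.000e+00/-1.290e+00) = 32.285285
converged: |Δa| < 1e-12 after 5 iterations
sag = a·(cosh(S/(2a)) − 1) = 32.285285·(cosh(1.189737) − 1) = 25.675168
T_max/T_min = cosh(S/(2a)) = 1.795259

a=32.285 sag=25.675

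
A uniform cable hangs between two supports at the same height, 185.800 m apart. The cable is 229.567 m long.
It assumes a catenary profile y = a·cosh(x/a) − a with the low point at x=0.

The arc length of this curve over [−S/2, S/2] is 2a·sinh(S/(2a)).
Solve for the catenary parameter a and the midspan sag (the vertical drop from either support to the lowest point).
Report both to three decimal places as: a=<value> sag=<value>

a=80.766 sag=59.585

seed: a₀ = √(S³/(24(L−S))) = √(185.800³/(24·43.767)) = 78.142905
iter 1: u=1.188848  f(a)=+3.199e+00  f'(a)=-1.287e+00  a ← 78.142905 − (+3.199e+00/-1.287e+00) = 80.629160
iter 2: u=1.152189  f(a)=+1.590e-01  f'(a)=-1.162e+00  a ← 80.629160 − (+1.590e-01/-1.162e+00) = 80.766052
iter 3: u=1.150236  f(a)=+4.384e-04  f'(a)=-1.155e+00  a ← 80.766052 − (+4.384e-04/-1.155e+00) = 80.766432
iter 4: u=1.150230  f(a)=+3.353e-09  f'(a)=-1.155e+00  a ← 80.766432 − (+3.353e-09/-1.155e+00) = 80.766432
iter 5: u=1.150230  f(a)=-2.842e-14  f'(a)=-1.155e+00  a ← 80.766432 − (-2.842e-14/-1.155e+00) = 80.766432
converged: |Δa| < 1e-12 after 5 iterations
sag = a·(cosh(S/(2a)) − 1) = 80.766432·(cosh(1.150230) − 1) = 59.584800
T_max/T_min = cosh(S/(2a)) = 1.737742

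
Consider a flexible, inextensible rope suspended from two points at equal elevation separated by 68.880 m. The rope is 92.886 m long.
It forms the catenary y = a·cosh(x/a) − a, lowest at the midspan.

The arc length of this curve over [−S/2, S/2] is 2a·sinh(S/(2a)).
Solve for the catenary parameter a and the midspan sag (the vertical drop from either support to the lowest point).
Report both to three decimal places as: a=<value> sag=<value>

a=24.973 sag=27.758

seed: a₀ = √(S³/(24(L−S))) = √(68.880³/(24·24.006)) = 23.816294
iter 1: u=1.446069  f(a)=+2.639e+00  f'(a)=-2.470e+00  a ← 23.816294 − (+2.639e+00/-2.470e+00) = 24.884473
iter 2: u=1.383996  f(a)=+1.879e-01  f'(a)=-2.130e+00  a ← 24.884473 − (+1.879e-01/-2.130e+00) = 24.972696
iter 3: u=1.379106  f(a)=+1.114e-03  f'(a)=-2.105e+00  a ← 24.972696 − (+1.114e-03/-2.105e+00) = 24.973226
iter 4: u=1.379077  f(a)=+3.971e-08  f'(a)=-2.104e+00  a ← 24.973226 − (+3.971e-08/-2.104e+00) = 24.973226
iter 5: u=1.379077  f(a)=+1.421e-14  f'(a)=-2.104e+00  a ← 24.973226 − (+1.421e-14/-2.104e+00) = 24.973226
converged: |Δa| < 1e-12 after 5 iterations
sag = a·(cosh(S/(2a)) − 1) = 24.973226·(cosh(1.379077) − 1) = 27.758304
T_max/T_min = cosh(S/(2a)) = 2.111523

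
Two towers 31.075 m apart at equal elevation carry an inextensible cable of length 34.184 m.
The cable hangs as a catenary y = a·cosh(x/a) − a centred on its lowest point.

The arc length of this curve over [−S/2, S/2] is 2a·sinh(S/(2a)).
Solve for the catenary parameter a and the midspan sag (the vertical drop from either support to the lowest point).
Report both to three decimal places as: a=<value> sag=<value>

seed: a₀ = √(S³/(24(L−S))) = √(31.075³/(24·3.109)) = 20.053987
iter 1: u=0.774784  f(a)=+9.466e-02  f'(a)=-3.291e-01  a ← 20.053987 − (+9.466e-02/-3.291e-01) = 20.341638
iter 2: u=0.763827  f(a)=+2.075e-03  f'(a)=-3.148e-01  a ← 20.341638 − (+2.075e-03/-3.148e-01) = 20.348230
iter 3: u=0.763580  f(a)=+1.047e-06  f'(a)=-3.145e-01  a ← 20.348230 − (+1.047e-06/-3.145e-01) = 20.348233
iter 4: u=0.763580  f(a)=+2.558e-13  f'(a)=-3.145e-01  a ← 20.348233 − (+2.558e-13/-3.145e-01) = 20.348233
converged: |Δa| < 1e-12 after 4 iterations
sag = a·(cosh(S/(2a)) − 1) = 20.348233·(cosh(0.763580) − 1) = 6.225947
T_max/T_min = cosh(S/(2a)) = 1.305970

a=20.348 sag=6.226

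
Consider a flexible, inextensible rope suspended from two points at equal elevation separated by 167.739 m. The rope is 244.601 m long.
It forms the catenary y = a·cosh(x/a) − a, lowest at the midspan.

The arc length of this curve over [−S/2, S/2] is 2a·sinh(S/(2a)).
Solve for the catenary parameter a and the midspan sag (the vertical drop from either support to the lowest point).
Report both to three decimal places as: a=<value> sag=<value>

a=53.746 sag=79.843

seed: a₀ = √(S³/(24(L−S))) = √(167.739³/(24·76.862)) = 50.581256
iter 1: u=1.658114  f(a)=+1.128e+01  f'(a)=-3.961e+00  a ← 50.581256 − (+1.128e+01/-3.961e+00) = 53.430167
iter 2: u=1.569703  f(a)=+1.024e+00  f'(a)=-3.272e+00  a ← 53.430167 − (+1.024e+00/-3.272e+00) = 53.742970
iter 3: u=1.560567  f(a)=+1.028e-02  f'(a)=-3.207e+00  a ← 53.742970 − (+1.028e-02/-3.207e+00) = 53.746175
iter 4: u=1.560474  f(a)=+1.059e-06  f'(a)=-3.206e+00  a ← 53.746175 − (+1.059e-06/-3.206e+00) = 53.746175
iter 5: u=1.560474  f(a)=-2.842e-14  f'(a)=-3.206e+00  a ← 53.746175 − (-2.842e-14/-3.206e+00) = 53.746175
converged: |Δa| < 1e-12 after 5 iterations
sag = a·(cosh(S/(2a)) − 1) = 53.746175·(cosh(1.560474) − 1) = 79.842985
T_max/T_min = cosh(S/(2a)) = 2.485557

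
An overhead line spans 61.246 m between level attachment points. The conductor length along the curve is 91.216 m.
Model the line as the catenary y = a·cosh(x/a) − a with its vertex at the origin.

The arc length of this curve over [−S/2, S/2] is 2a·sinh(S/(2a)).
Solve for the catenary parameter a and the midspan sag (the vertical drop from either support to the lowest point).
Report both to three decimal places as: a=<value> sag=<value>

a=19.059 sag=30.371

seed: a₀ = √(S³/(24(L−S))) = √(61.246³/(24·29.970)) = 17.871771
iter 1: u=1.713484  f(a)=+4.720e+00  f'(a)=-4.448e+00  a ← 17.871771 − (+4.720e+00/-4.448e+00) = 18.933020
iter 2: u=1.617439  f(a)=+4.531e-01  f'(a)=-3.631e+00  a ← 18.933020 − (+4.531e-01/-3.631e+00) = 19.057798
iter 3: u=1.606849  f(a)=+5.154e-03  f'(a)=-3.549e+00  a ← 19.057798 − (+5.154e-03/-3.549e+00) = 19.059250
iter 4: u=1.606726  f(a)=+6.838e-07  f'(a)=-3.548e+00  a ← 19.059250 − (+6.838e-07/-3.548e+00) = 19.059251
iter 5: u=1.606726  f(a)=+1.421e-14  f'(a)=-3.548e+00  a ← 19.059251 − (+1.421e-14/-3.548e+00) = 19.059251
converged: |Δa| < 1e-12 after 5 iterations
sag = a·(cosh(S/(2a)) − 1) = 19.059251·(cosh(1.606726) − 1) = 30.370950
T_max/T_min = cosh(S/(2a)) = 2.593502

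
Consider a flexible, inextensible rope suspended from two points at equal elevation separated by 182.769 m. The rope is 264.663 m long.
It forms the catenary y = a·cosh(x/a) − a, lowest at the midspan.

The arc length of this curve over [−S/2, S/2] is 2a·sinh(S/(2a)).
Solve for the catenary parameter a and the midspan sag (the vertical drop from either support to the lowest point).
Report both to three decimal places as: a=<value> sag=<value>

a=59.151 sag=85.799

seed: a₀ = √(S³/(24(L−S))) = √(182.769³/(24·81.894)) = 55.734247
iter 1: u=1.639647  f(a)=+1.174e+01  f'(a)=-3.809e+00  a ← 55.734247 − (+1.174e+01/-3.809e+00) = 58.816784
iter 2: u=1.553715  f(a)=+1.044e+00  f'(a)=-3.159e+00  a ← 58.816784 − (+1.044e+00/-3.159e+00) = 59.147434
iter 3: u=1.545029  f(a)=+1.005e-02  f'(a)=-3.098e+00  a ← 59.147434 − (+1.005e-02/-3.098e+00) = 59.150677
iter 4: u=1.544944  f(a)=+9.496e-07  f'(a)=-3.097e+00  a ← 59.150677 − (+9.496e-07/-3.097e+00) = 59.150677
iter 5: u=1.544944  f(a)=+0.000e+00  f'(a)=-3.097e+00  a ← 59.150677 − (+0.000e+00/-3.097e+00) = 59.150677
converged: |Δa| < 1e-12 after 5 iterations
sag = a·(cosh(S/(2a)) − 1) = 59.150677·(cosh(1.544944) − 1) = 85.799068
T_max/T_min = cosh(S/(2a)) = 2.450517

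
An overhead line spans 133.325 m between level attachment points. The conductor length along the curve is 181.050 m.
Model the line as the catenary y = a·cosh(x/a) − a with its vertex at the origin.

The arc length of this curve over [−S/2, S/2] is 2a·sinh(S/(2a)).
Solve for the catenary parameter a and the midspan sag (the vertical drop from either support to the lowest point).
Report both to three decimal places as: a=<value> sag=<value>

seed: a₀ = √(S³/(24(L−S))) = √(133.325³/(24·47.725)) = 45.487158
iter 1: u=1.465524  f(a)=+5.395e+00  f'(a)=-2.585e+00  a ← 45.487158 − (+5.395e+00/-2.585e+00) = 47.574207
iter 2: u=1.401232  f(a)=+3.935e-01  f'(a)=-2.220e+00  a ← 47.574207 − (+3.935e-01/-2.220e+00) = 47.751436
iter 3: u=1.396031  f(a)=+2.458e-03  f'(a)=-2.193e+00  a ← 47.751436 − (+2.458e-03/-2.193e+00) = 47.752557
iter 4: u=1.395999  f(a)=+9.722e-08  f'(a)=-2.193e+00  a ← 47.752557 − (+9.722e-08/-2.193e+00) = 47.752557
iter 5: u=1.395999  f(a)=+0.000e+00  f'(a)=-2.193e+00  a ← 47.752557 − (+0.000e+00/-2.193e+00) = 47.752557
converged: |Δa| < 1e-12 after 5 iterations
sag = a·(cosh(S/(2a)) − 1) = 47.752557·(cosh(1.395999) − 1) = 54.595293
T_max/T_min = cosh(S/(2a)) = 2.143296

a=47.753 sag=54.595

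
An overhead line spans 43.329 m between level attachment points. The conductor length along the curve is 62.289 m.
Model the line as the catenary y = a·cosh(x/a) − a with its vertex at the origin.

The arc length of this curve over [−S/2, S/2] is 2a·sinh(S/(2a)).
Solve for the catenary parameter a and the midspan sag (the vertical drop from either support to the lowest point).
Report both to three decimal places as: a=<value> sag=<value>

a=14.172 sag=20.045

seed: a₀ = √(S³/(24(L−S))) = √(43.329³/(24·18.960)) = 13.370363
iter 1: u=1.620337  f(a)=+2.650e+00  f'(a)=-3.654e+00  a ← 13.370363 − (+2.650e+00/-3.654e+00) = 14.095684
iter 2: u=1.536960  f(a)=+2.310e-01  f'(a)=-3.043e+00  a ← 14.095684 − (+2.310e-01/-3.043e+00) = 14.171589
iter 3: u=1.528728  f(a)=+2.123e-03  f'(a)=-2.987e+00  a ← 14.171589 − (+2.123e-03/-2.987e+00) = 14.172300
iter 4: u=1.528651  f(a)=+1.832e-07  f'(a)=-2.986e+00  a ← 14.172300 − (+1.832e-07/-2.986e+00) = 14.172300
iter 5: u=1.528651  f(a)=-7.105e-15  f'(a)=-2.986e+00  a ← 14.172300 − (-7.105e-15/-2.986e+00) = 14.172300
converged: |Δa| < 1e-12 after 5 iterations
sag = a·(cosh(S/(2a)) − 1) = 14.172300·(cosh(1.528651) − 1) = 20.045151
T_max/T_min = cosh(S/(2a)) = 2.414389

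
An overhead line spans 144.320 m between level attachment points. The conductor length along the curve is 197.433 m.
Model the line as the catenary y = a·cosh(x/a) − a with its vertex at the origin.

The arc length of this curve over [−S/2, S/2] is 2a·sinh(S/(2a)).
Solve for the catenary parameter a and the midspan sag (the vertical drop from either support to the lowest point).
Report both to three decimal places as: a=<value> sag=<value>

a=51.042 sag=60.089

seed: a₀ = √(S³/(24(L−S))) = √(144.320³/(24·53.113)) = 48.560566
iter 1: u=1.485979  f(a)=+6.182e+00  f'(a)=-2.710e+00  a ← 48.560566 − (+6.182e+00/-2.710e+00) = 50.841560
iter 2: u=1.419311  f(a)=+4.623e-01  f'(a)=-2.319e+00  a ← 50.841560 − (+4.623e-01/-2.319e+00) = 51.040919
iter 3: u=1.413768  f(a)=+3.046e-03  f'(a)=-2.288e+00  a ← 51.040919 − (+3.046e-03/-2.288e+00) = 51.042251
iter 4: u=1.413731  f(a)=+1.342e-07  f'(a)=-2.288e+00  a ← 51.042251 − (+1.342e-07/-2.288e+00) = 51.042251
iter 5: u=1.413731  f(a)=+5.684e-14  f'(a)=-2.288e+00  a ← 51.042251 − (+5.684e-14/-2.288e+00) = 51.042251
converged: |Δa| < 1e-12 after 5 iterations
sag = a·(cosh(S/(2a)) − 1) = 51.042251·(cosh(1.413731) − 1) = 60.089467
T_max/T_min = cosh(S/(2a)) = 2.177250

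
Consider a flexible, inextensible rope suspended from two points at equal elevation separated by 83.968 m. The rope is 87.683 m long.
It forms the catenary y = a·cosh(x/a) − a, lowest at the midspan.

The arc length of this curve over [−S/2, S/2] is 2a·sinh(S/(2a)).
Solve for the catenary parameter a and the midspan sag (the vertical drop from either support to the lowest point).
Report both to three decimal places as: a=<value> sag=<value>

a=82.022 sag=10.982

seed: a₀ = √(S³/(24(L−S))) = √(83.968³/(24·3.715)) = 81.486504
iter 1: u=0.515226  f(a)=+4.962e-02  f'(a)=-9.362e-02  a ← 81.486504 − (+4.962e-02/-9.362e-02) = 82.016512
iter 2: u=0.511897  f(a)=+4.883e-04  f'(a)=-9.179e-02  a ← 82.016512 − (+4.883e-04/-9.179e-02) = 82.021832
iter 3: u=0.511864  f(a)=+4.833e-08  f'(a)=-9.177e-02  a ← 82.021832 − (+4.833e-08/-9.177e-02) = 82.021833
iter 4: u=0.511864  f(a)=+0.000e+00  f'(a)=-9.177e-02  a ← 82.021833 − (+0.000e+00/-9.177e-02) = 82.021833
converged: |Δa| < 1e-12 after 4 iterations
sag = a·(cosh(S/(2a)) − 1) = 82.021833·(cosh(0.511864) − 1) = 10.981706
T_max/T_min = cosh(S/(2a)) = 1.133888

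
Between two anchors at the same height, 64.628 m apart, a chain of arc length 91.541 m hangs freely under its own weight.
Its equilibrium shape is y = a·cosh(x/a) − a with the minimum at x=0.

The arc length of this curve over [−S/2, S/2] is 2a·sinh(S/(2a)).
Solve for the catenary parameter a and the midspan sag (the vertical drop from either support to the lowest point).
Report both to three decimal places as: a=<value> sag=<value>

seed: a₀ = √(S³/(24(L−S))) = √(64.628³/(24·26.913)) = 20.442989
iter 1: u=1.580689  f(a)=+3.569e+00  f'(a)=-3.352e+00  a ← 20.442989 − (+3.569e+00/-3.352e+00) = 21.507713
iter 2: u=1.502438  f(a)=+2.978e-01  f'(a)=-2.814e+00  a ← 21.507713 − (+2.978e-01/-2.814e+00) = 21.613535
iter 3: u=1.495082  f(a)=+2.490e-03  f'(a)=-2.767e+00  a ← 21.613535 − (+2.490e-03/-2.767e+00) = 21.614434
iter 4: u=1.495019  f(a)=+1.773e-07  f'(a)=-2.767e+00  a ← 21.614434 − (+1.773e-07/-2.767e+00) = 21.614435
iter 5: u=1.495019  f(a)=+4.263e-14  f'(a)=-2.767e+00  a ← 21.614435 − (+4.263e-14/-2.767e+00) = 21.614435
converged: |Δa| < 1e-12 after 5 iterations
sag = a·(cosh(S/(2a)) − 1) = 21.614435·(cosh(1.495019) − 1) = 29.002978
T_max/T_min = cosh(S/(2a)) = 2.341834

a=21.614 sag=29.003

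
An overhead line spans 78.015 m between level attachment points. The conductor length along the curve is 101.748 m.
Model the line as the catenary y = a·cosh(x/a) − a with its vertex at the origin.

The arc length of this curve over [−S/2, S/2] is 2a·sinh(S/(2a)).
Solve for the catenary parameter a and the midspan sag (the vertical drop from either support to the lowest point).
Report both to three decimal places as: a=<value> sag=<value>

a=30.107 sag=29.008

seed: a₀ = √(S³/(24(L−S))) = √(78.015³/(24·23.733)) = 28.872556
iter 1: u=1.351023  f(a)=+2.263e+00  f'(a)=-1.964e+00  a ← 28.872556 − (+2.263e+00/-1.964e+00) = 30.024374
iter 2: u=1.299194  f(a)=+1.424e-01  f'(a)=-1.724e+00  a ← 30.024374 − (+1.424e-01/-1.724e+00) = 30.106990
iter 3: u=1.295629  f(a)=+6.484e-04  f'(a)=-1.708e+00  a ← 30.106990 − (+6.484e-04/-1.708e+00) = 30.107369
iter 4: u=1.295613  f(a)=+1.357e-08  f'(a)=-1.708e+00  a ← 30.107369 − (+1.357e-08/-1.708e+00) = 30.107369
iter 5: u=1.295613  f(a)=+1.421e-14  f'(a)=-1.708e+00  a ← 30.107369 − (+1.421e-14/-1.708e+00) = 30.107369
converged: |Δa| < 1e-12 after 5 iterations
sag = a·(cosh(S/(2a)) − 1) = 30.107369·(cosh(1.295613) − 1) = 29.007921
T_max/T_min = cosh(S/(2a)) = 1.963482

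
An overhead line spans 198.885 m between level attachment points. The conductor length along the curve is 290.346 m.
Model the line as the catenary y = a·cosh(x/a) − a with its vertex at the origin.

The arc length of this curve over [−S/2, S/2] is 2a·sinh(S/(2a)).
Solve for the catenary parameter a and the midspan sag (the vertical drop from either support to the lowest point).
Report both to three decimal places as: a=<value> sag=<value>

seed: a₀ = √(S³/(24(L−S))) = √(198.885³/(24·91.461)) = 59.865891
iter 1: u=1.661088  f(a)=+1.348e+01  f'(a)=-3.986e+00  a ← 59.865891 − (+1.348e+01/-3.986e+00) = 63.247548
iter 2: u=1.572274  f(a)=+1.226e+00  f'(a)=-3.291e+00  a ← 63.247548 − (+1.226e+00/-3.291e+00) = 63.620234
iter 3: u=1.563064  f(a)=+1.240e-02  f'(a)=-3.225e+00  a ← 63.620234 − (+1.240e-02/-3.225e+00) = 63.624079
iter 4: u=1.562970  f(a)=+1.295e-06  f'(a)=-3.224e+00  a ← 63.624079 − (+1.295e-06/-3.224e+00) = 63.624079
iter 5: u=1.562970  f(a)=+5.684e-14  f'(a)=-3.224e+00  a ← 63.624079 − (+5.684e-14/-3.224e+00) = 63.624079
converged: |Δa| < 1e-12 after 5 iterations
sag = a·(cosh(S/(2a)) − 1) = 63.624079·(cosh(1.562970) − 1) = 94.878991
T_max/T_min = cosh(S/(2a)) = 2.491243

a=63.624 sag=94.879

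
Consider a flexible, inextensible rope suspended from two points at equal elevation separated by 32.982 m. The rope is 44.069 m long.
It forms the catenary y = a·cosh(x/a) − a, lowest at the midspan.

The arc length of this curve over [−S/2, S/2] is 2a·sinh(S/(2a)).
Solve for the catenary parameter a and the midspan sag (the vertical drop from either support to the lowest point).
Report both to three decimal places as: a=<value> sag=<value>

seed: a₀ = √(S³/(24(L−S))) = √(32.982³/(24·11.087)) = 11.611888
iter 1: u=1.420182  f(a)=+1.173e+00  f'(a)=-2.324e+00  a ← 11.611888 − (+1.173e+00/-2.324e+00) = 12.116850
iter 2: u=1.360997  f(a)=+8.088e-02  f'(a)=-2.013e+00  a ← 12.116850 − (+8.088e-02/-2.013e+00) = 12.157020
iter 3: u=1.356500  f(a)=+4.472e-04  f'(a)=-1.991e+00  a ← 12.157020 − (+4.472e-04/-1.991e+00) = 12.157245
iter 4: u=1.356475  f(a)=+1.384e-08  f'(a)=-1.991e+00  a ← 12.157245 − (+1.384e-08/-1.991e+00) = 12.157245
iter 5: u=1.356475  f(a)=-7.105e-15  f'(a)=-1.991e+00  a ← 12.157245 − (-7.105e-15/-1.991e+00) = 12.157245
converged: |Δa| < 1e-12 after 5 iterations
sag = a·(cosh(S/(2a)) − 1) = 12.157245·(cosh(1.356475) − 1) = 13.008561
T_max/T_min = cosh(S/(2a)) = 2.070025

a=12.157 sag=13.009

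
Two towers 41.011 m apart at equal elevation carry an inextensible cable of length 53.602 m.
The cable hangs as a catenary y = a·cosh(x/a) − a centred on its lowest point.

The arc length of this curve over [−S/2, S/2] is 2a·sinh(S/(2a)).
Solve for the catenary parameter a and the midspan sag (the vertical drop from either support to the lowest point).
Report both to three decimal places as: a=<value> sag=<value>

seed: a₀ = √(S³/(24(L−S))) = √(41.011³/(24·12.591)) = 15.108272
iter 1: u=1.357237  f(a)=+1.212e+00  f'(a)=-1.995e+00  a ← 15.108272 − (+1.212e+00/-1.995e+00) = 15.715818
iter 2: u=1.304768  f(a)=+7.693e-02  f'(a)=-1.749e+00  a ← 15.715818 − (+7.693e-02/-1.749e+00) = 15.759811
iter 3: u=1.301126  f(a)=+3.565e-04  f'(a)=-1.733e+00  a ← 15.759811 − (+3.565e-04/-1.733e+00) = 15.760017
iter 4: u=1.301109  f(a)=+7.736e-09  f'(a)=-1.733e+00  a ← 15.760017 − (+7.736e-09/-1.733e+00) = 15.760017
iter 5: u=1.301109  f(a)=-7.105e-15  f'(a)=-1.733e+00  a ← 15.760017 − (-7.105e-15/-1.733e+00) = 15.760017
converged: |Δa| < 1e-12 after 5 iterations
sag = a·(cosh(S/(2a)) − 1) = 15.760017·(cosh(1.301109) − 1) = 15.331328
T_max/T_min = cosh(S/(2a)) = 1.972799

a=15.760 sag=15.331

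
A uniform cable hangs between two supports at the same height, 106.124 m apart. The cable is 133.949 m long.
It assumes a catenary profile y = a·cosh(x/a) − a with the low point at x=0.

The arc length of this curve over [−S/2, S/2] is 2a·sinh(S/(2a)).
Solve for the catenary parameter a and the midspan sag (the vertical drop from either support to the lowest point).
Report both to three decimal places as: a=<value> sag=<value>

a=43.878 sag=36.190

seed: a₀ = √(S³/(24(L−S))) = √(106.124³/(24·27.825)) = 42.305537
iter 1: u=1.254257  f(a)=+2.272e+00  f'(a)=-1.534e+00  a ← 42.305537 − (+2.272e+00/-1.534e+00) = 43.786599
iter 2: u=1.211832  f(a)=+1.248e-01  f'(a)=-1.370e+00  a ← 43.786599 − (+1.248e-01/-1.370e+00) = 43.877683
iter 3: u=1.209316  f(a)=+4.247e-04  f'(a)=-1.361e+00  a ← 43.877683 − (+4.247e-04/-1.361e+00) = 43.877995
iter 4: u=1.209308  f(a)=+4.955e-09  f'(a)=-1.361e+00  a ← 43.877995 − (+4.955e-09/-1.361e+00) = 43.877995
iter 5: u=1.209308  f(a)=+2.842e-14  f'(a)=-1.361e+00  a ← 43.877995 − (+2.842e-14/-1.361e+00) = 43.877995
converged: |Δa| < 1e-12 after 5 iterations
sag = a·(cosh(S/(2a)) − 1) = 43.877995·(cosh(1.209308) − 1) = 36.189864
T_max/T_min = cosh(S/(2a)) = 1.824784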